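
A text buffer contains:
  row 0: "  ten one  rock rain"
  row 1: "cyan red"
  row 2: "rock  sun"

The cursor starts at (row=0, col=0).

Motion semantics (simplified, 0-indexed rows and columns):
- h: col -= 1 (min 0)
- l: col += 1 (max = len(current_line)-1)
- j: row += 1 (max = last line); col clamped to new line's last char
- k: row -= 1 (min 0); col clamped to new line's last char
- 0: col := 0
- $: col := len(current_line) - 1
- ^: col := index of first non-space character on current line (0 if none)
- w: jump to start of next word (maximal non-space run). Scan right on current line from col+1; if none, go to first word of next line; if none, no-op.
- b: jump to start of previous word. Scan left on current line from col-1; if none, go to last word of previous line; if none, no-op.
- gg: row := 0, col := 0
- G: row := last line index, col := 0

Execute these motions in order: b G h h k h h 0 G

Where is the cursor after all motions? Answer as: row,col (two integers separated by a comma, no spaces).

After 1 (b): row=0 col=0 char='_'
After 2 (G): row=2 col=0 char='r'
After 3 (h): row=2 col=0 char='r'
After 4 (h): row=2 col=0 char='r'
After 5 (k): row=1 col=0 char='c'
After 6 (h): row=1 col=0 char='c'
After 7 (h): row=1 col=0 char='c'
After 8 (0): row=1 col=0 char='c'
After 9 (G): row=2 col=0 char='r'

Answer: 2,0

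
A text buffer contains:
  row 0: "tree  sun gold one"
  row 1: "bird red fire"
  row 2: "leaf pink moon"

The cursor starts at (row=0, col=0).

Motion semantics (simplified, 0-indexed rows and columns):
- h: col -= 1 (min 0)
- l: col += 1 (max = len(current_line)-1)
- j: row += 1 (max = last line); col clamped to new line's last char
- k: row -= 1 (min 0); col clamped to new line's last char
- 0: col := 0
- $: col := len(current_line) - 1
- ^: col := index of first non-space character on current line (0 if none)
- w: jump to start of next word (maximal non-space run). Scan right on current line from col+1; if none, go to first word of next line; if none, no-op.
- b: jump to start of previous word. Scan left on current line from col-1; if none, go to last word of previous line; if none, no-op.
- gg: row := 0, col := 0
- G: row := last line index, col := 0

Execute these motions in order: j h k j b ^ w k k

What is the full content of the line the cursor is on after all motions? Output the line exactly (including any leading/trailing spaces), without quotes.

Answer: tree  sun gold one

Derivation:
After 1 (j): row=1 col=0 char='b'
After 2 (h): row=1 col=0 char='b'
After 3 (k): row=0 col=0 char='t'
After 4 (j): row=1 col=0 char='b'
After 5 (b): row=0 col=15 char='o'
After 6 (^): row=0 col=0 char='t'
After 7 (w): row=0 col=6 char='s'
After 8 (k): row=0 col=6 char='s'
After 9 (k): row=0 col=6 char='s'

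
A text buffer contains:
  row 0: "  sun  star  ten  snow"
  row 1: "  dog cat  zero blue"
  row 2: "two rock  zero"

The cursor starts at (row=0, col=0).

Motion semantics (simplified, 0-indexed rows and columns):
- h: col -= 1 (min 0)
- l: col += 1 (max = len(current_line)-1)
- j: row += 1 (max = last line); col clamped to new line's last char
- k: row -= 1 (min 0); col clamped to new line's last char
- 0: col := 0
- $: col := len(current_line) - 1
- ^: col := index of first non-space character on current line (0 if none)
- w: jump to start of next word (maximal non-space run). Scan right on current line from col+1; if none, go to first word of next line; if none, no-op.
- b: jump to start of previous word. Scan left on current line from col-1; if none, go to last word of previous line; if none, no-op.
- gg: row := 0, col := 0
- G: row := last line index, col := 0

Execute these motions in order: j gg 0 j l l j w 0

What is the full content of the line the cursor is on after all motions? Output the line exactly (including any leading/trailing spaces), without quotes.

After 1 (j): row=1 col=0 char='_'
After 2 (gg): row=0 col=0 char='_'
After 3 (0): row=0 col=0 char='_'
After 4 (j): row=1 col=0 char='_'
After 5 (l): row=1 col=1 char='_'
After 6 (l): row=1 col=2 char='d'
After 7 (j): row=2 col=2 char='o'
After 8 (w): row=2 col=4 char='r'
After 9 (0): row=2 col=0 char='t'

Answer: two rock  zero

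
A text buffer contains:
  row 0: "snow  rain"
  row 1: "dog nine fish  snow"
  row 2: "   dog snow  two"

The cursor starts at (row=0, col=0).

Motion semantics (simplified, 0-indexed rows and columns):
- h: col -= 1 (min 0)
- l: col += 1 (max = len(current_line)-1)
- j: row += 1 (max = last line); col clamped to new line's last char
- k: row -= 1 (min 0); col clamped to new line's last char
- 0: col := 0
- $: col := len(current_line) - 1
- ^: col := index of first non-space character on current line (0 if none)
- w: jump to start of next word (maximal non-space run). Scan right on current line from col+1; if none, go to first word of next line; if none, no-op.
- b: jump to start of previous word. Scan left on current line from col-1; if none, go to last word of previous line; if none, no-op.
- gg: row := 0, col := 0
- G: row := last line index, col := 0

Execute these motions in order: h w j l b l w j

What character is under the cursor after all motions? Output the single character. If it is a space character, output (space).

After 1 (h): row=0 col=0 char='s'
After 2 (w): row=0 col=6 char='r'
After 3 (j): row=1 col=6 char='n'
After 4 (l): row=1 col=7 char='e'
After 5 (b): row=1 col=4 char='n'
After 6 (l): row=1 col=5 char='i'
After 7 (w): row=1 col=9 char='f'
After 8 (j): row=2 col=9 char='o'

Answer: o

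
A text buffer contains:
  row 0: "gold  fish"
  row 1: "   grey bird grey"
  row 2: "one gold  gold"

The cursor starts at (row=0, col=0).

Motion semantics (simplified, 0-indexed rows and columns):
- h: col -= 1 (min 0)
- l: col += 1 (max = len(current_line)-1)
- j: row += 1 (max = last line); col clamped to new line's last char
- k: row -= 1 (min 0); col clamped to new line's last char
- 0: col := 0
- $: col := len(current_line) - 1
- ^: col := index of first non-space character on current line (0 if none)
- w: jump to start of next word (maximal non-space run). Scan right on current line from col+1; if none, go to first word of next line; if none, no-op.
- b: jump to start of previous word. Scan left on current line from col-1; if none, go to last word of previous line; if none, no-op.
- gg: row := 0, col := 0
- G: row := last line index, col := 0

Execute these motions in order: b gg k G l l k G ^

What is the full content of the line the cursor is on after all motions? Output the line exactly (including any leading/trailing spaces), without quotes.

Answer: one gold  gold

Derivation:
After 1 (b): row=0 col=0 char='g'
After 2 (gg): row=0 col=0 char='g'
After 3 (k): row=0 col=0 char='g'
After 4 (G): row=2 col=0 char='o'
After 5 (l): row=2 col=1 char='n'
After 6 (l): row=2 col=2 char='e'
After 7 (k): row=1 col=2 char='_'
After 8 (G): row=2 col=0 char='o'
After 9 (^): row=2 col=0 char='o'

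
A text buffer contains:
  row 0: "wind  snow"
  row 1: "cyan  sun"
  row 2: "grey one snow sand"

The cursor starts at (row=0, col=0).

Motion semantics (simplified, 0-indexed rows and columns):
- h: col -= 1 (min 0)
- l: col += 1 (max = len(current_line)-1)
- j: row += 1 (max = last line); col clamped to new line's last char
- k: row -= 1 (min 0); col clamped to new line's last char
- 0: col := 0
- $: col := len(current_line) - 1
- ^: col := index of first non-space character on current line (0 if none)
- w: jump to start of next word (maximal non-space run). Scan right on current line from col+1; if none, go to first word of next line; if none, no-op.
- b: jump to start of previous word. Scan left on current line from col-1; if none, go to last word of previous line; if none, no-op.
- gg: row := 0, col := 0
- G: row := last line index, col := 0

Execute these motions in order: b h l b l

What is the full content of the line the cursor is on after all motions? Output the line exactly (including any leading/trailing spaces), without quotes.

After 1 (b): row=0 col=0 char='w'
After 2 (h): row=0 col=0 char='w'
After 3 (l): row=0 col=1 char='i'
After 4 (b): row=0 col=0 char='w'
After 5 (l): row=0 col=1 char='i'

Answer: wind  snow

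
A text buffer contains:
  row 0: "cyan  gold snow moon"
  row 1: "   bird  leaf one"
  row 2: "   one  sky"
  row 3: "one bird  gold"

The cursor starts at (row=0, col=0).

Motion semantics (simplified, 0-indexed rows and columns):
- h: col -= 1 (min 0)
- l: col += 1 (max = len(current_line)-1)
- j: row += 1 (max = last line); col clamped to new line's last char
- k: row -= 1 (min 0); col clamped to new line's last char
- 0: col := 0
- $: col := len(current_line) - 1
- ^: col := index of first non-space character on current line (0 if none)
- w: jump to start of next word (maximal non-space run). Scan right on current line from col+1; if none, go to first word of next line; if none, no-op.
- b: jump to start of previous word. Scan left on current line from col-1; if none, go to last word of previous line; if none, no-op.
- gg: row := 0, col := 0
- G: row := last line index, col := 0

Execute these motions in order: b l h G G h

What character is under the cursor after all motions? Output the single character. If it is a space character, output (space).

After 1 (b): row=0 col=0 char='c'
After 2 (l): row=0 col=1 char='y'
After 3 (h): row=0 col=0 char='c'
After 4 (G): row=3 col=0 char='o'
After 5 (G): row=3 col=0 char='o'
After 6 (h): row=3 col=0 char='o'

Answer: o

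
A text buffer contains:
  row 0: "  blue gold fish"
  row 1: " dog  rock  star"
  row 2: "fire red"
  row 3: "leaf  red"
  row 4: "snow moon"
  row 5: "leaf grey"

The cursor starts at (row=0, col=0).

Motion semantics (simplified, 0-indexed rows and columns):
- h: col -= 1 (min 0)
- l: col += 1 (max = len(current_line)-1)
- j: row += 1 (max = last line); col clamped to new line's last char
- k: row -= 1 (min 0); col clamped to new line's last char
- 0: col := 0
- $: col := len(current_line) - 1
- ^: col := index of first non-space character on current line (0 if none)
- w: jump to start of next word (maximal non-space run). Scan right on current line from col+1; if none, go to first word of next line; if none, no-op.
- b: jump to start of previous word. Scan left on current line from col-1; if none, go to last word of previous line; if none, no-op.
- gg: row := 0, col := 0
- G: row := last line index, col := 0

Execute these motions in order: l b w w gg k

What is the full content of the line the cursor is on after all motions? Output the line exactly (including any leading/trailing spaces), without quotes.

After 1 (l): row=0 col=1 char='_'
After 2 (b): row=0 col=1 char='_'
After 3 (w): row=0 col=2 char='b'
After 4 (w): row=0 col=7 char='g'
After 5 (gg): row=0 col=0 char='_'
After 6 (k): row=0 col=0 char='_'

Answer:   blue gold fish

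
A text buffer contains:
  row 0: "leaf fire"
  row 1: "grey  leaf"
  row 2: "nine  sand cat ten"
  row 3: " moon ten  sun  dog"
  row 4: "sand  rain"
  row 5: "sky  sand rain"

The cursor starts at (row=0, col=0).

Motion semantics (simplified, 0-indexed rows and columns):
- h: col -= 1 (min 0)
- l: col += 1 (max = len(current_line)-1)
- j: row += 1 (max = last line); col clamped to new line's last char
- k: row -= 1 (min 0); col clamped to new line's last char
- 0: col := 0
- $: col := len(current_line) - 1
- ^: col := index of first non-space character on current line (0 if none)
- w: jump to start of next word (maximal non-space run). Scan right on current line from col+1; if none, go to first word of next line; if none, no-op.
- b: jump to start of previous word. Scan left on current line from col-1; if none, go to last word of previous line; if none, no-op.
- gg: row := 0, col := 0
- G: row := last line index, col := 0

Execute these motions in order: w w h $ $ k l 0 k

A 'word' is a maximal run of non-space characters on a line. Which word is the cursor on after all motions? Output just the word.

Answer: leaf

Derivation:
After 1 (w): row=0 col=5 char='f'
After 2 (w): row=1 col=0 char='g'
After 3 (h): row=1 col=0 char='g'
After 4 ($): row=1 col=9 char='f'
After 5 ($): row=1 col=9 char='f'
After 6 (k): row=0 col=8 char='e'
After 7 (l): row=0 col=8 char='e'
After 8 (0): row=0 col=0 char='l'
After 9 (k): row=0 col=0 char='l'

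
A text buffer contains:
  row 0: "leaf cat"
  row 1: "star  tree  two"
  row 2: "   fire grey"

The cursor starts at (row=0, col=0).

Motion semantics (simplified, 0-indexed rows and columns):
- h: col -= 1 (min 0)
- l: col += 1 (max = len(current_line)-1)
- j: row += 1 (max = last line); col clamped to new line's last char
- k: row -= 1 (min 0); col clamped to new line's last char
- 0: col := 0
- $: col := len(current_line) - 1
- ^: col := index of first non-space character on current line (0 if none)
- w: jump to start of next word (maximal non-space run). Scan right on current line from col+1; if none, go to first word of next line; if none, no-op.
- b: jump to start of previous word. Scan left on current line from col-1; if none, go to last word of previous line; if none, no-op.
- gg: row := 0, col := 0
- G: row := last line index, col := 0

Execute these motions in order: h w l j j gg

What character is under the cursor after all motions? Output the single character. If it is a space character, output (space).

After 1 (h): row=0 col=0 char='l'
After 2 (w): row=0 col=5 char='c'
After 3 (l): row=0 col=6 char='a'
After 4 (j): row=1 col=6 char='t'
After 5 (j): row=2 col=6 char='e'
After 6 (gg): row=0 col=0 char='l'

Answer: l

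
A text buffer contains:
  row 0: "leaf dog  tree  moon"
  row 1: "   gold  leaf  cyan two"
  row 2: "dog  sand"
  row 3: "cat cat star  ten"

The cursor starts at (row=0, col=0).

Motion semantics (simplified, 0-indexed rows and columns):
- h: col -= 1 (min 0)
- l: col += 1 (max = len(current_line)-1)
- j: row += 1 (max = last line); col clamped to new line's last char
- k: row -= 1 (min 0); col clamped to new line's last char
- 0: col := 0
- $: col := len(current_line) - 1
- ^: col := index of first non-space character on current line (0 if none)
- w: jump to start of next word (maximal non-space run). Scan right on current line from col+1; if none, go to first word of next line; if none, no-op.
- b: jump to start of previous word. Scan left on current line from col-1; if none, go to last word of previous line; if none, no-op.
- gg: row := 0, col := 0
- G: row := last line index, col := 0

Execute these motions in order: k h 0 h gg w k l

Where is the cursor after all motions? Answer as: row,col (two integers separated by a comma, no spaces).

Answer: 0,6

Derivation:
After 1 (k): row=0 col=0 char='l'
After 2 (h): row=0 col=0 char='l'
After 3 (0): row=0 col=0 char='l'
After 4 (h): row=0 col=0 char='l'
After 5 (gg): row=0 col=0 char='l'
After 6 (w): row=0 col=5 char='d'
After 7 (k): row=0 col=5 char='d'
After 8 (l): row=0 col=6 char='o'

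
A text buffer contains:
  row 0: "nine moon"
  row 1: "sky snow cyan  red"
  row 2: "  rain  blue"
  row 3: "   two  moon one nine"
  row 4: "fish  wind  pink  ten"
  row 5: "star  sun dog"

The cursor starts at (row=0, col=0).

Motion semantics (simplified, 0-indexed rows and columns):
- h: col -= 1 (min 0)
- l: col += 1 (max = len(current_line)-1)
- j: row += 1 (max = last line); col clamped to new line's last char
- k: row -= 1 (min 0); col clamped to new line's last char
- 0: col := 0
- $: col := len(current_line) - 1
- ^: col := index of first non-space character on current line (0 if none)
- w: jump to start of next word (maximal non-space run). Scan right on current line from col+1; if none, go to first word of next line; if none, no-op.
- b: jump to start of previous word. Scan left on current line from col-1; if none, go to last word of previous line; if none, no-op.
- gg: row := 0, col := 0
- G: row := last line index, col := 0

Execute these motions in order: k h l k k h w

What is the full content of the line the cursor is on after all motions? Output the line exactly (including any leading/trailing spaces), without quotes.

Answer: nine moon

Derivation:
After 1 (k): row=0 col=0 char='n'
After 2 (h): row=0 col=0 char='n'
After 3 (l): row=0 col=1 char='i'
After 4 (k): row=0 col=1 char='i'
After 5 (k): row=0 col=1 char='i'
After 6 (h): row=0 col=0 char='n'
After 7 (w): row=0 col=5 char='m'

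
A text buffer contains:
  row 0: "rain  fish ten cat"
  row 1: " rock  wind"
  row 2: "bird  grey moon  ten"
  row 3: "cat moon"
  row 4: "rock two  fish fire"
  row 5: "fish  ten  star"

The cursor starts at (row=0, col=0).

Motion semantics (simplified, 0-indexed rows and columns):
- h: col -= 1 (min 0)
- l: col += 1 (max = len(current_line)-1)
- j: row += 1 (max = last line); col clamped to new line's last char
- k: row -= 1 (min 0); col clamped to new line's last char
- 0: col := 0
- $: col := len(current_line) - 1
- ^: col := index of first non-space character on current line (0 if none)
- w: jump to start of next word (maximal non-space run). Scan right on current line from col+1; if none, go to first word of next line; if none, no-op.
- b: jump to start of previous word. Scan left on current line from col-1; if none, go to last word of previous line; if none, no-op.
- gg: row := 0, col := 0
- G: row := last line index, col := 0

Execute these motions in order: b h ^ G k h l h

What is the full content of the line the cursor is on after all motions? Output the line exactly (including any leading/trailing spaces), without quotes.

After 1 (b): row=0 col=0 char='r'
After 2 (h): row=0 col=0 char='r'
After 3 (^): row=0 col=0 char='r'
After 4 (G): row=5 col=0 char='f'
After 5 (k): row=4 col=0 char='r'
After 6 (h): row=4 col=0 char='r'
After 7 (l): row=4 col=1 char='o'
After 8 (h): row=4 col=0 char='r'

Answer: rock two  fish fire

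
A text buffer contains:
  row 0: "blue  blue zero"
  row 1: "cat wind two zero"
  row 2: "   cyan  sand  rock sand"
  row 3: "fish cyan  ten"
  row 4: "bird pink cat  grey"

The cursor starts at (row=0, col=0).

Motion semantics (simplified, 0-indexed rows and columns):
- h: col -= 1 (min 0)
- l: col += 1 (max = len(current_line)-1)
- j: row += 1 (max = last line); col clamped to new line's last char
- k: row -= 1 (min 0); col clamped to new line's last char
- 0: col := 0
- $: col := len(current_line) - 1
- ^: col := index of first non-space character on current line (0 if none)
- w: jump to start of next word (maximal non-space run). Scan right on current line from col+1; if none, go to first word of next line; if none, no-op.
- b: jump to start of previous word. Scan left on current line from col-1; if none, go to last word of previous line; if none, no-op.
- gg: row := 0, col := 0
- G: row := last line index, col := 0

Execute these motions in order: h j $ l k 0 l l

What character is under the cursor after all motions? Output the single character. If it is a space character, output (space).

After 1 (h): row=0 col=0 char='b'
After 2 (j): row=1 col=0 char='c'
After 3 ($): row=1 col=16 char='o'
After 4 (l): row=1 col=16 char='o'
After 5 (k): row=0 col=14 char='o'
After 6 (0): row=0 col=0 char='b'
After 7 (l): row=0 col=1 char='l'
After 8 (l): row=0 col=2 char='u'

Answer: u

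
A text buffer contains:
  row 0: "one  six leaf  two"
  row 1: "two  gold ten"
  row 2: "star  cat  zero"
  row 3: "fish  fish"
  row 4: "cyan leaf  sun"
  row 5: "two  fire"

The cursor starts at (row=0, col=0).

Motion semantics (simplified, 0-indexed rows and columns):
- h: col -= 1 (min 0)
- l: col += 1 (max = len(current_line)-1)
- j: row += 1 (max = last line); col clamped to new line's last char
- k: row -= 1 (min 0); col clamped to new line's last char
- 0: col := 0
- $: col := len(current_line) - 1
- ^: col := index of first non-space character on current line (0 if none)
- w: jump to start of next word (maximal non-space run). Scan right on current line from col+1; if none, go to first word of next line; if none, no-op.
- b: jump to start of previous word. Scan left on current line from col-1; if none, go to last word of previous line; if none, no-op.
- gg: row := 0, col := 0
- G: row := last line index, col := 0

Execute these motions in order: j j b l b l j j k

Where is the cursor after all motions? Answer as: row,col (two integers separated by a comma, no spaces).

After 1 (j): row=1 col=0 char='t'
After 2 (j): row=2 col=0 char='s'
After 3 (b): row=1 col=10 char='t'
After 4 (l): row=1 col=11 char='e'
After 5 (b): row=1 col=10 char='t'
After 6 (l): row=1 col=11 char='e'
After 7 (j): row=2 col=11 char='z'
After 8 (j): row=3 col=9 char='h'
After 9 (k): row=2 col=9 char='_'

Answer: 2,9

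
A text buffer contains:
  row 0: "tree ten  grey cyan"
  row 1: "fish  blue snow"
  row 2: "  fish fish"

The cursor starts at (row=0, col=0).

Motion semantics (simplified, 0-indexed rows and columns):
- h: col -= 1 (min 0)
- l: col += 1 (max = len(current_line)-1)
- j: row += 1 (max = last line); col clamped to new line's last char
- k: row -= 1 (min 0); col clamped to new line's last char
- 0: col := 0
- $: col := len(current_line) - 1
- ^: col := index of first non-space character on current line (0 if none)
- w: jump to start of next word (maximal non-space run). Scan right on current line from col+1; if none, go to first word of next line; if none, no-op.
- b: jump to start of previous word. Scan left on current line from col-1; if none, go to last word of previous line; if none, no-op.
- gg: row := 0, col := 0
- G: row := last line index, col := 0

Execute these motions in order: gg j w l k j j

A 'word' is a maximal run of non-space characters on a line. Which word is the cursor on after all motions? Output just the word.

Answer: fish

Derivation:
After 1 (gg): row=0 col=0 char='t'
After 2 (j): row=1 col=0 char='f'
After 3 (w): row=1 col=6 char='b'
After 4 (l): row=1 col=7 char='l'
After 5 (k): row=0 col=7 char='n'
After 6 (j): row=1 col=7 char='l'
After 7 (j): row=2 col=7 char='f'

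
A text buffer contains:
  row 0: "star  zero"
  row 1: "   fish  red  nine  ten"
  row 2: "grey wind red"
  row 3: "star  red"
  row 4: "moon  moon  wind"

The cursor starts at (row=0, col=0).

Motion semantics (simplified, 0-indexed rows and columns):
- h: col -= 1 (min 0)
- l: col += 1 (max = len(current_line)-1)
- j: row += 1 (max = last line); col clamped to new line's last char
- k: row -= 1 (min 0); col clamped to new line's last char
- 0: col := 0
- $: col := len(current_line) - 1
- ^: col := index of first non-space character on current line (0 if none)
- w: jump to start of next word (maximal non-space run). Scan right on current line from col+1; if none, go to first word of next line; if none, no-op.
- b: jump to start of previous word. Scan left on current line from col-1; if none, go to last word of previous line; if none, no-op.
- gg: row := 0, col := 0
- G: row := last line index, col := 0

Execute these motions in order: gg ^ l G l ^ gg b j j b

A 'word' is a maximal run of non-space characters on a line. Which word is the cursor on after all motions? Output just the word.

Answer: ten

Derivation:
After 1 (gg): row=0 col=0 char='s'
After 2 (^): row=0 col=0 char='s'
After 3 (l): row=0 col=1 char='t'
After 4 (G): row=4 col=0 char='m'
After 5 (l): row=4 col=1 char='o'
After 6 (^): row=4 col=0 char='m'
After 7 (gg): row=0 col=0 char='s'
After 8 (b): row=0 col=0 char='s'
After 9 (j): row=1 col=0 char='_'
After 10 (j): row=2 col=0 char='g'
After 11 (b): row=1 col=20 char='t'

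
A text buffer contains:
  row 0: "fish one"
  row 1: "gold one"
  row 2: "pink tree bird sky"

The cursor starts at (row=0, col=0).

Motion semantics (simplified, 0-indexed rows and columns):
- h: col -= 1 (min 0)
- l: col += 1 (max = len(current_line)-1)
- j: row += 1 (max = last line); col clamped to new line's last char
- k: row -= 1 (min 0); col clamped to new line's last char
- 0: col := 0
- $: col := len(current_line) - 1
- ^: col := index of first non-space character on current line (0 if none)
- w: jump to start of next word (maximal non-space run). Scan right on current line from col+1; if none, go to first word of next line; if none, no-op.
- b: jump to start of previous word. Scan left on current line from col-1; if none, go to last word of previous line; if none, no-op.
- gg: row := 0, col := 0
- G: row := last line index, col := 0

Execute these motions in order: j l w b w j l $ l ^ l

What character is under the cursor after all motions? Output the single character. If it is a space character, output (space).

After 1 (j): row=1 col=0 char='g'
After 2 (l): row=1 col=1 char='o'
After 3 (w): row=1 col=5 char='o'
After 4 (b): row=1 col=0 char='g'
After 5 (w): row=1 col=5 char='o'
After 6 (j): row=2 col=5 char='t'
After 7 (l): row=2 col=6 char='r'
After 8 ($): row=2 col=17 char='y'
After 9 (l): row=2 col=17 char='y'
After 10 (^): row=2 col=0 char='p'
After 11 (l): row=2 col=1 char='i'

Answer: i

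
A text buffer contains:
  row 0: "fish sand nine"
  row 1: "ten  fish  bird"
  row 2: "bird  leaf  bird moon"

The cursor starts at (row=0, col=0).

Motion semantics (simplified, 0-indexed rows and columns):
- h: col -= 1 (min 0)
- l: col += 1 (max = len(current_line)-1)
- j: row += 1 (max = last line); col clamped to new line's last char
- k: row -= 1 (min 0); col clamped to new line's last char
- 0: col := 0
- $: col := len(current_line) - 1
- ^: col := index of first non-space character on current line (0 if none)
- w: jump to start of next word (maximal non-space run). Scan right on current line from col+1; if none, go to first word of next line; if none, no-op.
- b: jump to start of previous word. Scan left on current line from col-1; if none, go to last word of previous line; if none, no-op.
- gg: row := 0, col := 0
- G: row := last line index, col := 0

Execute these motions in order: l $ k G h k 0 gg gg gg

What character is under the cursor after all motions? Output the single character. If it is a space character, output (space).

Answer: f

Derivation:
After 1 (l): row=0 col=1 char='i'
After 2 ($): row=0 col=13 char='e'
After 3 (k): row=0 col=13 char='e'
After 4 (G): row=2 col=0 char='b'
After 5 (h): row=2 col=0 char='b'
After 6 (k): row=1 col=0 char='t'
After 7 (0): row=1 col=0 char='t'
After 8 (gg): row=0 col=0 char='f'
After 9 (gg): row=0 col=0 char='f'
After 10 (gg): row=0 col=0 char='f'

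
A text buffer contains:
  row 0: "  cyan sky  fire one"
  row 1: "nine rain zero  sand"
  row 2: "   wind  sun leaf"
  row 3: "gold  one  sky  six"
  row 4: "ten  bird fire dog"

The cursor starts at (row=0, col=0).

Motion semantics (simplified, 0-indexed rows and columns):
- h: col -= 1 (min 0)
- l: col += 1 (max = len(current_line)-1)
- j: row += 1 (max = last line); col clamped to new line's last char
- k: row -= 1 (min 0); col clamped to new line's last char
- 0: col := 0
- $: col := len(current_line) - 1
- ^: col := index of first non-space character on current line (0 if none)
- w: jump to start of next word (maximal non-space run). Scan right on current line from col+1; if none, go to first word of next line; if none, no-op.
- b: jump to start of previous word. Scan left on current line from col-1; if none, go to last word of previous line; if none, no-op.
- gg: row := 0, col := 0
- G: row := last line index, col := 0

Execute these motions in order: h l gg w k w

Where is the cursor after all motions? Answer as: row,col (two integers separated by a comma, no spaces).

Answer: 0,7

Derivation:
After 1 (h): row=0 col=0 char='_'
After 2 (l): row=0 col=1 char='_'
After 3 (gg): row=0 col=0 char='_'
After 4 (w): row=0 col=2 char='c'
After 5 (k): row=0 col=2 char='c'
After 6 (w): row=0 col=7 char='s'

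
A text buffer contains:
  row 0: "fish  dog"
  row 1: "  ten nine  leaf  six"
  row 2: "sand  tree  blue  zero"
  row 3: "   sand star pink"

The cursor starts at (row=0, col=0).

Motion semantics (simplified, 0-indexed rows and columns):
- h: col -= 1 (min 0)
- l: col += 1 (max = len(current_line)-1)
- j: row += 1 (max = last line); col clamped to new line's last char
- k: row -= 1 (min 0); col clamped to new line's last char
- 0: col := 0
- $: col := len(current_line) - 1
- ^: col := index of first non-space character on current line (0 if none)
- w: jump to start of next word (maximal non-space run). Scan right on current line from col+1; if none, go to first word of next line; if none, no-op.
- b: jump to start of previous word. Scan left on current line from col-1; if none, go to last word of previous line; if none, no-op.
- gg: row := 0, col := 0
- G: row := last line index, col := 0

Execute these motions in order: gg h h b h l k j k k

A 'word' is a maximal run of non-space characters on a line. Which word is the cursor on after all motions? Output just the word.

After 1 (gg): row=0 col=0 char='f'
After 2 (h): row=0 col=0 char='f'
After 3 (h): row=0 col=0 char='f'
After 4 (b): row=0 col=0 char='f'
After 5 (h): row=0 col=0 char='f'
After 6 (l): row=0 col=1 char='i'
After 7 (k): row=0 col=1 char='i'
After 8 (j): row=1 col=1 char='_'
After 9 (k): row=0 col=1 char='i'
After 10 (k): row=0 col=1 char='i'

Answer: fish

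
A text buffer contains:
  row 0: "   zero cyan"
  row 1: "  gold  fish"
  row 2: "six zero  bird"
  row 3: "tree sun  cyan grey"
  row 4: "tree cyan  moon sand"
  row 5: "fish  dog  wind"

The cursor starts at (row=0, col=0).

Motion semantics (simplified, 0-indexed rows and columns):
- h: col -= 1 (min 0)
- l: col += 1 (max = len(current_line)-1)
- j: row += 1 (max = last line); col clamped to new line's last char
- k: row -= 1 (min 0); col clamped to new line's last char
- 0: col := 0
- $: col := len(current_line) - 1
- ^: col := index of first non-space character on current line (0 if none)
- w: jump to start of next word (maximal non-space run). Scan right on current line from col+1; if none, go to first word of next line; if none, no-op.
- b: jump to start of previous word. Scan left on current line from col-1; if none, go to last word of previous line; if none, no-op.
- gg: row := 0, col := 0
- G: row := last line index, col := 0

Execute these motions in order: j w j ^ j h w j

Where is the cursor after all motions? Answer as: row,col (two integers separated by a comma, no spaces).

After 1 (j): row=1 col=0 char='_'
After 2 (w): row=1 col=2 char='g'
After 3 (j): row=2 col=2 char='x'
After 4 (^): row=2 col=0 char='s'
After 5 (j): row=3 col=0 char='t'
After 6 (h): row=3 col=0 char='t'
After 7 (w): row=3 col=5 char='s'
After 8 (j): row=4 col=5 char='c'

Answer: 4,5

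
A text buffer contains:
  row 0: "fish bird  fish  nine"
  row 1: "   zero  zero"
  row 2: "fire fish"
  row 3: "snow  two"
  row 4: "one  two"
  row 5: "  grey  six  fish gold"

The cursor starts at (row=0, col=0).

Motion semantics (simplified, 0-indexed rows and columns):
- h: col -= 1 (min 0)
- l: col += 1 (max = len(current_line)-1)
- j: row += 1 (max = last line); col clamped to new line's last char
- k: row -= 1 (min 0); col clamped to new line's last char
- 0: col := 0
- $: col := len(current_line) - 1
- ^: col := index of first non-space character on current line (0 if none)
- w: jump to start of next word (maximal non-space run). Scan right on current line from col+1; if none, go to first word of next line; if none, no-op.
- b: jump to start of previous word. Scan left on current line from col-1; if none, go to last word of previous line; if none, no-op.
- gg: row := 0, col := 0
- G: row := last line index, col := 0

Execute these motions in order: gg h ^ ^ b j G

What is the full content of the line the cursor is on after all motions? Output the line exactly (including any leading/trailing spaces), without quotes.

After 1 (gg): row=0 col=0 char='f'
After 2 (h): row=0 col=0 char='f'
After 3 (^): row=0 col=0 char='f'
After 4 (^): row=0 col=0 char='f'
After 5 (b): row=0 col=0 char='f'
After 6 (j): row=1 col=0 char='_'
After 7 (G): row=5 col=0 char='_'

Answer:   grey  six  fish gold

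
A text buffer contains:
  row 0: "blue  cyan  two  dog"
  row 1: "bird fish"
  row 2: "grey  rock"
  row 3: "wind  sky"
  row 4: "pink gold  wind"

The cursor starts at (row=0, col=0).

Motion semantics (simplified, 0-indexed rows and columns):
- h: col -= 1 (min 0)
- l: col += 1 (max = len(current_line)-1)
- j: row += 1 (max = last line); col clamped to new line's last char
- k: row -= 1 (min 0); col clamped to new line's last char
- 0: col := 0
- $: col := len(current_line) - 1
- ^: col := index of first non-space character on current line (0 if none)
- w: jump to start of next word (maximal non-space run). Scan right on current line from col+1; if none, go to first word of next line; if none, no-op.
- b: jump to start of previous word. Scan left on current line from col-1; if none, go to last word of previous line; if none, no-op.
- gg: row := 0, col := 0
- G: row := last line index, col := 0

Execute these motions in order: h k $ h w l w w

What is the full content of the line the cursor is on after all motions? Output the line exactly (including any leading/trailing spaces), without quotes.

After 1 (h): row=0 col=0 char='b'
After 2 (k): row=0 col=0 char='b'
After 3 ($): row=0 col=19 char='g'
After 4 (h): row=0 col=18 char='o'
After 5 (w): row=1 col=0 char='b'
After 6 (l): row=1 col=1 char='i'
After 7 (w): row=1 col=5 char='f'
After 8 (w): row=2 col=0 char='g'

Answer: grey  rock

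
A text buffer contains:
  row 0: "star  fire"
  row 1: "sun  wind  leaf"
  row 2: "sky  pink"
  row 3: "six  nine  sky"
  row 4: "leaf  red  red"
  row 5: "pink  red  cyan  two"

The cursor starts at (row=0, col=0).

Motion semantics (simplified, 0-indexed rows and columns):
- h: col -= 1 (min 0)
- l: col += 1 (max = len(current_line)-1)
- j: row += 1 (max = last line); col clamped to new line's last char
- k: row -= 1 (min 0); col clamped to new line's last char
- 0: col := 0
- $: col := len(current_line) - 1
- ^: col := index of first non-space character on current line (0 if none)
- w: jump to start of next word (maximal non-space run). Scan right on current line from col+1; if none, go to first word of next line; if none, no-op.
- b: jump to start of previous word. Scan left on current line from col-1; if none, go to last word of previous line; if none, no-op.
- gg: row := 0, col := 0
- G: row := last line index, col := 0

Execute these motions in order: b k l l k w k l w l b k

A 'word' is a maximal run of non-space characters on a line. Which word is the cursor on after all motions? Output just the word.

After 1 (b): row=0 col=0 char='s'
After 2 (k): row=0 col=0 char='s'
After 3 (l): row=0 col=1 char='t'
After 4 (l): row=0 col=2 char='a'
After 5 (k): row=0 col=2 char='a'
After 6 (w): row=0 col=6 char='f'
After 7 (k): row=0 col=6 char='f'
After 8 (l): row=0 col=7 char='i'
After 9 (w): row=1 col=0 char='s'
After 10 (l): row=1 col=1 char='u'
After 11 (b): row=1 col=0 char='s'
After 12 (k): row=0 col=0 char='s'

Answer: star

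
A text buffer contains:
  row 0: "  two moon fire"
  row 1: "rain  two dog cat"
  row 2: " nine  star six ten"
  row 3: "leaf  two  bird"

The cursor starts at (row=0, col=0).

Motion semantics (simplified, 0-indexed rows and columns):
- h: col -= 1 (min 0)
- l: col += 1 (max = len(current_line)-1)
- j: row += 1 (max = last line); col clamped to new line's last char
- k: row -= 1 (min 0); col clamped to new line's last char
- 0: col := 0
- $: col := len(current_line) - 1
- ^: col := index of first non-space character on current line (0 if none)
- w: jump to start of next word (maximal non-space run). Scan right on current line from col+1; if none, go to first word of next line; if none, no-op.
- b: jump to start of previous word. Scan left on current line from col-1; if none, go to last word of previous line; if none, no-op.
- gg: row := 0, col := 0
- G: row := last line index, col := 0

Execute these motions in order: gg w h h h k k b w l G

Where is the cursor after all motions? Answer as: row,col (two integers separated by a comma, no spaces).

Answer: 3,0

Derivation:
After 1 (gg): row=0 col=0 char='_'
After 2 (w): row=0 col=2 char='t'
After 3 (h): row=0 col=1 char='_'
After 4 (h): row=0 col=0 char='_'
After 5 (h): row=0 col=0 char='_'
After 6 (k): row=0 col=0 char='_'
After 7 (k): row=0 col=0 char='_'
After 8 (b): row=0 col=0 char='_'
After 9 (w): row=0 col=2 char='t'
After 10 (l): row=0 col=3 char='w'
After 11 (G): row=3 col=0 char='l'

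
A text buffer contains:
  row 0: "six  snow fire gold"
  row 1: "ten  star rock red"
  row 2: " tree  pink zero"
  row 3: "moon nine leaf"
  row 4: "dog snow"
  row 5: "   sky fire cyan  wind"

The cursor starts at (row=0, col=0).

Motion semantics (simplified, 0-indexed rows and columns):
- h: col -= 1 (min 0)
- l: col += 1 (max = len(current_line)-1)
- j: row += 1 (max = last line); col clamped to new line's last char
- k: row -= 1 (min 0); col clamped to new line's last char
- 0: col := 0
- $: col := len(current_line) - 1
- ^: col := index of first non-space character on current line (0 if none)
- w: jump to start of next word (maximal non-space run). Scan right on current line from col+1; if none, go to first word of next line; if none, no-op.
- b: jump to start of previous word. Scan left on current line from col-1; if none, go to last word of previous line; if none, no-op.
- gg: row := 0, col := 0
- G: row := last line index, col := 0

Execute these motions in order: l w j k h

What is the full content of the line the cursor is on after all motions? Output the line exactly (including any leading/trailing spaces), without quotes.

Answer: six  snow fire gold

Derivation:
After 1 (l): row=0 col=1 char='i'
After 2 (w): row=0 col=5 char='s'
After 3 (j): row=1 col=5 char='s'
After 4 (k): row=0 col=5 char='s'
After 5 (h): row=0 col=4 char='_'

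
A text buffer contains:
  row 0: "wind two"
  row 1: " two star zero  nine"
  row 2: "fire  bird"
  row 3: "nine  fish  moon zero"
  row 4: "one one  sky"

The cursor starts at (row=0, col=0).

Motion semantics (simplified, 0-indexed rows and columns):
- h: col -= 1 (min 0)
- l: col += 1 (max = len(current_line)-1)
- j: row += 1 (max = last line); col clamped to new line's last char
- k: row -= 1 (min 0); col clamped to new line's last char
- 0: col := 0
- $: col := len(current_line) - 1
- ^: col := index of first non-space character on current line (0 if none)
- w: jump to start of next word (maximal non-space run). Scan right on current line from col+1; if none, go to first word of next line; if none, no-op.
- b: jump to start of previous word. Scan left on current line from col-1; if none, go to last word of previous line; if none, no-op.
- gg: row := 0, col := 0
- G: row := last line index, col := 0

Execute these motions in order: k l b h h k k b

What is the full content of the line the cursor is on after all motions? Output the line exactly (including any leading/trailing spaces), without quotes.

After 1 (k): row=0 col=0 char='w'
After 2 (l): row=0 col=1 char='i'
After 3 (b): row=0 col=0 char='w'
After 4 (h): row=0 col=0 char='w'
After 5 (h): row=0 col=0 char='w'
After 6 (k): row=0 col=0 char='w'
After 7 (k): row=0 col=0 char='w'
After 8 (b): row=0 col=0 char='w'

Answer: wind two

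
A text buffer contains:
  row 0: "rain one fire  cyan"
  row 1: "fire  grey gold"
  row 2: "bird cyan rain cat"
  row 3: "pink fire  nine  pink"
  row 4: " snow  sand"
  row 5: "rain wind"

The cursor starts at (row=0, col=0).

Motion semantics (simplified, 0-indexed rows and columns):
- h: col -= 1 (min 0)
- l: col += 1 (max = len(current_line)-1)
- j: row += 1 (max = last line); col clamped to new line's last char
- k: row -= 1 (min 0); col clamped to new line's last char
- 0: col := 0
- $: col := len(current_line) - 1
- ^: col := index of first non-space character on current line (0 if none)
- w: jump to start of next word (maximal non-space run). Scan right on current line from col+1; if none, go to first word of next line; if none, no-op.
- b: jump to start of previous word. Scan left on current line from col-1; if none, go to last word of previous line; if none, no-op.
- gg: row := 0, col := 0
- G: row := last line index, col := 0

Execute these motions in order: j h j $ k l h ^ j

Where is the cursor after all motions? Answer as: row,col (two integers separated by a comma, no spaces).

Answer: 2,0

Derivation:
After 1 (j): row=1 col=0 char='f'
After 2 (h): row=1 col=0 char='f'
After 3 (j): row=2 col=0 char='b'
After 4 ($): row=2 col=17 char='t'
After 5 (k): row=1 col=14 char='d'
After 6 (l): row=1 col=14 char='d'
After 7 (h): row=1 col=13 char='l'
After 8 (^): row=1 col=0 char='f'
After 9 (j): row=2 col=0 char='b'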